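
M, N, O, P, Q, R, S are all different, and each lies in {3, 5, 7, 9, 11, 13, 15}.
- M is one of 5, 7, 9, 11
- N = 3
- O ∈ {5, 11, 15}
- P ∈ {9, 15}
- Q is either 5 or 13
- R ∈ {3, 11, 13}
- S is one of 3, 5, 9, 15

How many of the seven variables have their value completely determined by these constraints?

2

N must be 3 (only option left). Remove 3 from R, S.
The 6 still-open variables draw from only 6 values {5, 7, 9, 11, 13, 15}, so each is used; only M can be 7, hence M = 7.
Determined: M=7, N=3. The other variables each still have more than one consistent value. That makes 2.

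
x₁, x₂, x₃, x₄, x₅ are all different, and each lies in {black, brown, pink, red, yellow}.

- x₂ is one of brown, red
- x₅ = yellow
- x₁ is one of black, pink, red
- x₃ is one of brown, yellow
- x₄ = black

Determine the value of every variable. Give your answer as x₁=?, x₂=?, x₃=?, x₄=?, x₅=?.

x₁=pink, x₂=red, x₃=brown, x₄=black, x₅=yellow

x₄'s domain is down to {black}, so x₄ = black. Strike black from x₁.
x₅ must be yellow (only option left). Remove yellow from x₃.
x₃ has just one choice, so x₃ = brown. So x₂ can't be brown.
x₂ must be red (only option left). Eliminate red elsewhere: x₁.
x₁ has just one choice, so x₁ = pink.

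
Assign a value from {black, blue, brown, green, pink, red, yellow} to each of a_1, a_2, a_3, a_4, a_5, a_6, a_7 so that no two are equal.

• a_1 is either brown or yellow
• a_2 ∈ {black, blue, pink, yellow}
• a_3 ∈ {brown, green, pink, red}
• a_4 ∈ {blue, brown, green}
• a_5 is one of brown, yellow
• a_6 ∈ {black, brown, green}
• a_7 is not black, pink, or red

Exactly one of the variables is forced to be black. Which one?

Among the 7 variables, red fits only a_3 (and all 7 values in {black, blue, brown, green, pink, red, yellow} must be used), so a_3 = red.
Among the 6 still-open variables, pink fits only a_2 (and all 6 values in {black, blue, brown, green, pink, yellow} must be used), so a_2 = pink.
The 5 still-open variables together cover exactly {black, blue, brown, green, yellow} — 5 values for 5 variables — and black appears only in a_6's list, so a_6 = black.

a_6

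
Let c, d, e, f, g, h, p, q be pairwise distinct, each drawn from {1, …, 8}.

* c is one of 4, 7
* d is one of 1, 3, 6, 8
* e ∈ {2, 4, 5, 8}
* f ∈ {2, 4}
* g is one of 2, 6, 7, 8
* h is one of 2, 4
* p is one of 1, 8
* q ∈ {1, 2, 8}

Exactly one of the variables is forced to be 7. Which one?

Among the 8 variables, 3 fits only d (and all 8 values in {1, 2, 3, 4, 5, 6, 7, 8} must be used), so d = 3.
The 7 still-open variables together cover exactly {1, 2, 4, 5, 6, 7, 8} — 7 values for 7 variables — and 5 appears only in e's list, so e = 5.
Among the 6 still-open variables, 6 fits only g (and all 6 values in {1, 2, 4, 6, 7, 8} must be used), so g = 6.
The 5 still-open variables together cover exactly {1, 2, 4, 7, 8} — 5 values for 5 variables — and 7 appears only in c's list, so c = 7.

c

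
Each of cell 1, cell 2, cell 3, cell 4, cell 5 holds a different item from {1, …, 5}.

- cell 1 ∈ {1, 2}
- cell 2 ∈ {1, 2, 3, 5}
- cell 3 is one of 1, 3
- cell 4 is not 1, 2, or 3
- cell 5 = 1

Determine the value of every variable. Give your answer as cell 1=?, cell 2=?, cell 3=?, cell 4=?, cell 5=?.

cell 1=2, cell 2=5, cell 3=3, cell 4=4, cell 5=1

cell 5 has just one choice, so cell 5 = 1. So cell 1, cell 2, cell 3 can't be 1.
cell 1 must be 2 (only option left). Remove 2 from cell 2.
cell 3 has just one choice, so cell 3 = 3. Strike 3 from cell 2.
cell 2 has just one choice, so cell 2 = 5. So cell 4 can't be 5.
cell 4 has just one choice, so cell 4 = 4.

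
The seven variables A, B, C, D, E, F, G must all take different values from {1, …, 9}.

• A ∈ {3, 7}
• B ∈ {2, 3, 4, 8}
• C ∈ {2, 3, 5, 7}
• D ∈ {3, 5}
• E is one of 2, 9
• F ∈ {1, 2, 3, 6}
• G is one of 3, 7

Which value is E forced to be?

A and G share exactly the 2 values {3, 7}; by pigeonhole those values go to them, so strike 3, 7 from B, C, D, F.
That leaves D = 5. So C can't be 5.
C has just one choice, so C = 2. Strike 2 from B, E, F.
So E = 9.

9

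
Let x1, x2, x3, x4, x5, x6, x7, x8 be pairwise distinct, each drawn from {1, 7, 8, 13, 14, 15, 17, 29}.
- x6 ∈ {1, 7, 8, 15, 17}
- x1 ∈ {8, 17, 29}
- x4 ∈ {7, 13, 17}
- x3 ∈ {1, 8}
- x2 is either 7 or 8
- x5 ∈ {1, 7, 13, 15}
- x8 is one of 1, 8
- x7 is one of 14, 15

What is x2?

7

Among the 8 variables, 14 fits only x7 (and all 8 values in {1, 7, 8, 13, 14, 15, 17, 29} must be used), so x7 = 14.
Among the 7 still-open variables, 29 fits only x1 (and all 7 values in {1, 7, 8, 13, 15, 17, 29} must be used), so x1 = 29.
x3 and x8 share exactly the 2 values {1, 8}; by pigeonhole those values go to them, so strike 1, 8 from x2, x5, x6.
So x2 = 7.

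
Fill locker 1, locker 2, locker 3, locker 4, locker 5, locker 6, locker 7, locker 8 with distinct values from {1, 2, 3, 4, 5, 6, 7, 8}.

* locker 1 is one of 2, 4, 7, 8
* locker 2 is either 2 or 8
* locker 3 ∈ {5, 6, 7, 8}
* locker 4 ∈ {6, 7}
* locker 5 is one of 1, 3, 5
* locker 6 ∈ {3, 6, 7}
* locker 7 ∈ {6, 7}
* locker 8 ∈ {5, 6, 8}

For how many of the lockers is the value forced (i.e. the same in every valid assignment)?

Among the 8 variables, 1 fits only locker 5 (and all 8 values in {1, 2, 3, 4, 5, 6, 7, 8} must be used), so locker 5 = 1.
The 7 still-open variables draw from only 7 values {2, 3, 4, 5, 6, 7, 8}, so each is used; only locker 6 can be 3, hence locker 6 = 3.
Among the 6 still-open variables, 4 fits only locker 1 (and all 6 values in {2, 4, 5, 6, 7, 8} must be used), so locker 1 = 4.
Among the 5 still-open variables, 2 fits only locker 2 (and all 5 values in {2, 5, 6, 7, 8} must be used), so locker 2 = 2.
locker 4 and locker 7 between them cover only {6, 7} — a naked pair. Remove those values from locker 3, locker 8.
Determined: locker 1=4, locker 2=2, locker 5=1, locker 6=3. The other lockers each still have more than one consistent value. That makes 4.

4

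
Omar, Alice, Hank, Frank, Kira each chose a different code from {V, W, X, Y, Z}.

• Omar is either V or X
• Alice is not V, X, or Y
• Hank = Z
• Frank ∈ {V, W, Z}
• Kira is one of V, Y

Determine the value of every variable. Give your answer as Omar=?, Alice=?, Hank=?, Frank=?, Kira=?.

Omar=X, Alice=W, Hank=Z, Frank=V, Kira=Y

Hank must be Z (only option left). Eliminate Z elsewhere: Alice, Frank.
That leaves Alice = W. Eliminate W elsewhere: Frank.
Frank must be V (only option left). So Omar, Kira can't be V.
Kira must be Y (only option left).
Omar must be X (only option left).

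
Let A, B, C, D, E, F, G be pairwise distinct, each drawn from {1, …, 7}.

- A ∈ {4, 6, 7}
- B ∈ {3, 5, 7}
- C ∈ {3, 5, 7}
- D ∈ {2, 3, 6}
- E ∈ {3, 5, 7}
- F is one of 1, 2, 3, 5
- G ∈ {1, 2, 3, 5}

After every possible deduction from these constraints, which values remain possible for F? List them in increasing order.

Among the 7 variables, 4 fits only A (and all 7 values in {1, 2, 3, 4, 5, 6, 7} must be used), so A = 4.
The 6 still-open variables draw from only 6 values {1, 2, 3, 5, 6, 7}, so each is used; only D can be 6, hence D = 6.
B, C, E between them cover only {3, 5, 7} — a naked triple. Remove those values from F, G.
No further eliminations apply; F can still be any of 1, 2.

1, 2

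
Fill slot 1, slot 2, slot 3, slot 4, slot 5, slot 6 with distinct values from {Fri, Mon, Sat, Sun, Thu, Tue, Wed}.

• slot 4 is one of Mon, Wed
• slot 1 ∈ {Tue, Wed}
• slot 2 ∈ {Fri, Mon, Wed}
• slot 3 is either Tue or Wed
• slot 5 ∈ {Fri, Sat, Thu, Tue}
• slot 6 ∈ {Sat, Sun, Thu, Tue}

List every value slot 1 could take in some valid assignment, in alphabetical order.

Tue, Wed

slot 1 and slot 3 between them cover only {Tue, Wed} — a naked pair. Remove those values from slot 2, slot 4, slot 5, slot 6.
slot 4's domain is down to {Mon}, so slot 4 = Mon. Eliminate Mon elsewhere: slot 2.
slot 2's domain is down to {Fri}, so slot 2 = Fri. Strike Fri from slot 5.
No further eliminations apply; slot 1 can still be any of Tue, Wed.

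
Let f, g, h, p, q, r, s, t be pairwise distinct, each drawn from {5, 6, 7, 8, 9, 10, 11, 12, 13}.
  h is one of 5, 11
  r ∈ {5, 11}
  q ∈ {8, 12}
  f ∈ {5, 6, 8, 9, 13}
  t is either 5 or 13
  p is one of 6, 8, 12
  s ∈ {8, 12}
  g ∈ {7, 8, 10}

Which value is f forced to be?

9

The 2 variables h and r are confined to {5, 11}, which locks those values in; drop them from f, t.
That leaves t = 13. Remove 13 from f.
q and s share exactly the 2 values {8, 12}; by pigeonhole those values go to them, so strike 8, 12 from f, g, p.
p has just one choice, so p = 6. Eliminate 6 elsewhere: f.
So f = 9.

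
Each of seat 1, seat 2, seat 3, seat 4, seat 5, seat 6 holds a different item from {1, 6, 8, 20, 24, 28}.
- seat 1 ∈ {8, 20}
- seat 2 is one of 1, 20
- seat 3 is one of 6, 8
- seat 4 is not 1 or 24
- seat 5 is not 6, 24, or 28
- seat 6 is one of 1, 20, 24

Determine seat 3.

The 6 variables together cover exactly {1, 6, 8, 20, 24, 28} — 6 values for 6 variables — and 24 appears only in seat 6's list, so seat 6 = 24.
The 5 still-open variables together cover exactly {1, 6, 8, 20, 28} — 5 values for 5 variables — and 28 appears only in seat 4's list, so seat 4 = 28.
The 4 still-open variables together cover exactly {1, 6, 8, 20} — 4 values for 4 variables — and 6 appears only in seat 3's list, so seat 3 = 6.

6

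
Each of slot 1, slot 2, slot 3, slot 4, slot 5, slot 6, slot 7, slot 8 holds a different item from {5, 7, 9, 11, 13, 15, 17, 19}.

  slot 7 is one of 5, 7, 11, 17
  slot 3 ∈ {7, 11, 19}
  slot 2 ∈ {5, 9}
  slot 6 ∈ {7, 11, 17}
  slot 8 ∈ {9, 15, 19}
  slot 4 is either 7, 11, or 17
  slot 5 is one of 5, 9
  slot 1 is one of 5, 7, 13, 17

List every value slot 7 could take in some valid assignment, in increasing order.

The 8 variables together cover exactly {5, 7, 9, 11, 13, 15, 17, 19} — 8 values for 8 variables — and 13 appears only in slot 1's list, so slot 1 = 13.
The 7 still-open variables draw from only 7 values {5, 7, 9, 11, 15, 17, 19}, so each is used; only slot 8 can be 15, hence slot 8 = 15.
The 6 still-open variables draw from only 6 values {5, 7, 9, 11, 17, 19}, so each is used; only slot 3 can be 19, hence slot 3 = 19.
The 2 variables slot 2 and slot 5 are confined to {5, 9}, which locks those values in; drop them from slot 7.
No further eliminations apply; slot 7 can still be any of 7, 11, 17.

7, 11, 17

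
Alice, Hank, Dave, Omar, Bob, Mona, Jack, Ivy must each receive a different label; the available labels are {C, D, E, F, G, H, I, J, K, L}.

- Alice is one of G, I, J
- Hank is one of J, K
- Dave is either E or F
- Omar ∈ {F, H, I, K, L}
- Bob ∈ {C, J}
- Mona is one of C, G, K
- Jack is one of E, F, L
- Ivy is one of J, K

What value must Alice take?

Hank and Ivy share exactly the 2 values {J, K}; by pigeonhole those values go to them, so strike J, K from Alice, Omar, Bob, Mona.
That leaves Bob = C. Strike C from Mona.
Mona must be G (only option left). Remove G from Alice.
So Alice = I.

I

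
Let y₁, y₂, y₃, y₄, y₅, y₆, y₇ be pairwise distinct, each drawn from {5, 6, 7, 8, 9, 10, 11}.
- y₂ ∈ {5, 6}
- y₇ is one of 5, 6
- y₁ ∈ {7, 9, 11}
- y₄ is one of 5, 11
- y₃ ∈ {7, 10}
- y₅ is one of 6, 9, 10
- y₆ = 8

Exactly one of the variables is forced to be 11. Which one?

y₆ must be 8 (only option left).
y₂ and y₇ share exactly the 2 values {5, 6}; by pigeonhole those values go to them, so strike 5, 6 from y₄, y₅.
So 11 goes to y₄.

y₄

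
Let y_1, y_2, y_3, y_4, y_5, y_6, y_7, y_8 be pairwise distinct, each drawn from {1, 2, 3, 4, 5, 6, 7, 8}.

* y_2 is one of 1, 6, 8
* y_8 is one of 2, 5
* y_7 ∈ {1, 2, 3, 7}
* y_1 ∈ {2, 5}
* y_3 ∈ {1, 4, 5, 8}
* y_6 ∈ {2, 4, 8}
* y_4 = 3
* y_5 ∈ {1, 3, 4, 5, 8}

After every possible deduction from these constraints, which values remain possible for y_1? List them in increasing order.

2, 5

y_4 has just one choice, so y_4 = 3. Remove 3 from y_5, y_7.
Among the 7 still-open variables, 6 fits only y_2 (and all 7 values in {1, 2, 4, 5, 6, 7, 8} must be used), so y_2 = 6.
Among the 6 still-open variables, 7 fits only y_7 (and all 6 values in {1, 2, 4, 5, 7, 8} must be used), so y_7 = 7.
y_1 and y_8 between them cover only {2, 5} — a naked pair. Remove those values from y_3, y_5, y_6.
No further eliminations apply; y_1 can still be any of 2, 5.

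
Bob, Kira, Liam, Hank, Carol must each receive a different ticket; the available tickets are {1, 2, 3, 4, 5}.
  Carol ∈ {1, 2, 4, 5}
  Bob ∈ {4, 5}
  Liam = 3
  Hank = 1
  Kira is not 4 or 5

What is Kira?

Liam has just one choice, so Liam = 3. Strike 3 from Kira.
Hank has just one choice, so Hank = 1. Eliminate 1 elsewhere: Kira, Carol.
So Kira = 2.

2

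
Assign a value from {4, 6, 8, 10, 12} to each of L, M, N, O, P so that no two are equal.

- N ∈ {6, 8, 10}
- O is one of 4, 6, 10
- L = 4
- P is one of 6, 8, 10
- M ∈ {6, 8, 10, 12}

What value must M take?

12

L has just one choice, so L = 4. Remove 4 from O.
Among the 4 still-open variables, 12 fits only M (and all 4 values in {6, 8, 10, 12} must be used), so M = 12.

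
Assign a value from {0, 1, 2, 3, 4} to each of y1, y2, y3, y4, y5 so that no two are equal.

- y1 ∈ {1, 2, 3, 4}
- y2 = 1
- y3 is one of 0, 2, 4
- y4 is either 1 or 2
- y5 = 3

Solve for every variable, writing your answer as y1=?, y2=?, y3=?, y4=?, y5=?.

y2 has just one choice, so y2 = 1. So y1, y4 can't be 1.
y4 has just one choice, so y4 = 2. Eliminate 2 elsewhere: y1, y3.
y5 has just one choice, so y5 = 3. Strike 3 from y1.
That leaves y1 = 4. Strike 4 from y3.
y3's domain is down to {0}, so y3 = 0.

y1=4, y2=1, y3=0, y4=2, y5=3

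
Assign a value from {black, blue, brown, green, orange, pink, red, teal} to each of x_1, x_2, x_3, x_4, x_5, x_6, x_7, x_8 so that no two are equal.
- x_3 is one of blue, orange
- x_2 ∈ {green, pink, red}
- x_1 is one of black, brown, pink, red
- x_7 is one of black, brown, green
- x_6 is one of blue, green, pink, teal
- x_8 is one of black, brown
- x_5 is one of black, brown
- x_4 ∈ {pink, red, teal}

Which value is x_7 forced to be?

green

Among the 8 variables, orange fits only x_3 (and all 8 values in {black, blue, brown, green, orange, pink, red, teal} must be used), so x_3 = orange.
Among the 7 still-open variables, blue fits only x_6 (and all 7 values in {black, blue, brown, green, pink, red, teal} must be used), so x_6 = blue.
The 6 still-open variables together cover exactly {black, brown, green, pink, red, teal} — 6 values for 6 variables — and teal appears only in x_4's list, so x_4 = teal.
The 2 variables x_5 and x_8 are confined to {black, brown}, which locks those values in; drop them from x_1, x_7.
So x_7 = green.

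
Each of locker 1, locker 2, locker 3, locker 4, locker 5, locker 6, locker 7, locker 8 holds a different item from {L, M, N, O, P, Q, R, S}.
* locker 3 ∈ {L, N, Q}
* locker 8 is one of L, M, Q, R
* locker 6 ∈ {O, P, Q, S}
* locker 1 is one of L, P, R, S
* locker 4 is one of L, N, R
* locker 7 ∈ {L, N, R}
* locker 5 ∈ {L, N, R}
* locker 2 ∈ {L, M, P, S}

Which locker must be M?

locker 8

The 8 variables together cover exactly {L, M, N, O, P, Q, R, S} — 8 values for 8 variables — and O appears only in locker 6's list, so locker 6 = O.
The 3 variables locker 4, locker 5, locker 7 are confined to {L, N, R}, which locks those values in; drop them from locker 1, locker 2, locker 3, locker 8.
locker 3's domain is down to {Q}, so locker 3 = Q. Remove Q from locker 8.
So M goes to locker 8.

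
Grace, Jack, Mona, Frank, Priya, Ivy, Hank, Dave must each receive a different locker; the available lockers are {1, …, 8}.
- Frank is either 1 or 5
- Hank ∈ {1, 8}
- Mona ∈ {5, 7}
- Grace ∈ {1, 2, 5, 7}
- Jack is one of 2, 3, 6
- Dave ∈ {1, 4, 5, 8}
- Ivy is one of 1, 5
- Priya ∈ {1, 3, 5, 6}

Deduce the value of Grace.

The 8 variables draw from only 8 values {1, 2, 3, 4, 5, 6, 7, 8}, so each is used; only Dave can be 4, hence Dave = 4.
The 7 still-open variables draw from only 7 values {1, 2, 3, 5, 6, 7, 8}, so each is used; only Hank can be 8, hence Hank = 8.
Frank and Ivy share exactly the 2 values {1, 5}; by pigeonhole those values go to them, so strike 1, 5 from Grace, Mona, Priya.
That leaves Mona = 7. So Grace can't be 7.
So Grace = 2.

2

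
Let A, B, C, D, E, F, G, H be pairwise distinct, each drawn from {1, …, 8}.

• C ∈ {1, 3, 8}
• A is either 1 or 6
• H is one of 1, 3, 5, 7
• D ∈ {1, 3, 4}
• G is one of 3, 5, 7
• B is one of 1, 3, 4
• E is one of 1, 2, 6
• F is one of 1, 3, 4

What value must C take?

8

The 8 variables draw from only 8 values {1, 2, 3, 4, 5, 6, 7, 8}, so each is used; only E can be 2, hence E = 2.
Among the 7 still-open variables, 6 fits only A (and all 7 values in {1, 3, 4, 5, 6, 7, 8} must be used), so A = 6.
The 6 still-open variables together cover exactly {1, 3, 4, 5, 7, 8} — 6 values for 6 variables — and 8 appears only in C's list, so C = 8.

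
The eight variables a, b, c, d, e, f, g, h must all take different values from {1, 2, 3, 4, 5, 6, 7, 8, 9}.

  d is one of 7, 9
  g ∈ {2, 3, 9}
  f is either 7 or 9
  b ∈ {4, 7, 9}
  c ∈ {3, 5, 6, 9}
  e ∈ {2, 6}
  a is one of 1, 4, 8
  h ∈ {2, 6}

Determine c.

d and f between them cover only {7, 9} — a naked pair. Remove those values from b, c, g.
b's domain is down to {4}, so b = 4. So a can't be 4.
e and h share exactly the 2 values {2, 6}; by pigeonhole those values go to them, so strike 2, 6 from c, g.
That leaves g = 3. Eliminate 3 elsewhere: c.
So c = 5.

5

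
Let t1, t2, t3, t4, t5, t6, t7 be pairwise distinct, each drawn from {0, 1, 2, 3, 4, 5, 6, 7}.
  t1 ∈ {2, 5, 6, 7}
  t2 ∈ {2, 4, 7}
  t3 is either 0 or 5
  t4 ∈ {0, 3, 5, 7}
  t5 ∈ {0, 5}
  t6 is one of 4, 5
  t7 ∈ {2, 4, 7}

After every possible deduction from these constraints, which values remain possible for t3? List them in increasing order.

The 7 variables draw from only 7 values {0, 2, 3, 4, 5, 6, 7}, so each is used; only t4 can be 3, hence t4 = 3.
The 6 still-open variables draw from only 6 values {0, 2, 4, 5, 6, 7}, so each is used; only t1 can be 6, hence t1 = 6.
t3 and t5 share exactly the 2 values {0, 5}; by pigeonhole those values go to them, so strike 0, 5 from t6.
t6 must be 4 (only option left). Strike 4 from t2, t7.
No further eliminations apply; t3 can still be any of 0, 5.

0, 5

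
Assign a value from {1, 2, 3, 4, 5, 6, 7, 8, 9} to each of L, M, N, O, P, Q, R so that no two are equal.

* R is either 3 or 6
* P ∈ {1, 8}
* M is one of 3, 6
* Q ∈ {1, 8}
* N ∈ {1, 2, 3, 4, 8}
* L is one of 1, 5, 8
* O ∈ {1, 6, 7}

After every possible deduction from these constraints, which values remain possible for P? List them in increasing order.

1, 8

The 2 variables M and R are confined to {3, 6}, which locks those values in; drop them from N, O.
P and Q between them cover only {1, 8} — a naked pair. Remove those values from L, N, O.
L must be 5 (only option left).
O must be 7 (only option left).
No further eliminations apply; P can still be any of 1, 8.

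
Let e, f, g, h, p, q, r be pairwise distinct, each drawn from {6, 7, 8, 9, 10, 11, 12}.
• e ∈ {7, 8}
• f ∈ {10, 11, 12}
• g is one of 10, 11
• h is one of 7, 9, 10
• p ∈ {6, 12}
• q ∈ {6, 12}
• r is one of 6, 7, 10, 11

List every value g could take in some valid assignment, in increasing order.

Among the 7 variables, 8 fits only e (and all 7 values in {6, 7, 8, 9, 10, 11, 12} must be used), so e = 8.
The 6 still-open variables together cover exactly {6, 7, 9, 10, 11, 12} — 6 values for 6 variables — and 9 appears only in h's list, so h = 9.
The 5 still-open variables together cover exactly {6, 7, 10, 11, 12} — 5 values for 5 variables — and 7 appears only in r's list, so r = 7.
p and q share exactly the 2 values {6, 12}; by pigeonhole those values go to them, so strike 6, 12 from f.
No further eliminations apply; g can still be any of 10, 11.

10, 11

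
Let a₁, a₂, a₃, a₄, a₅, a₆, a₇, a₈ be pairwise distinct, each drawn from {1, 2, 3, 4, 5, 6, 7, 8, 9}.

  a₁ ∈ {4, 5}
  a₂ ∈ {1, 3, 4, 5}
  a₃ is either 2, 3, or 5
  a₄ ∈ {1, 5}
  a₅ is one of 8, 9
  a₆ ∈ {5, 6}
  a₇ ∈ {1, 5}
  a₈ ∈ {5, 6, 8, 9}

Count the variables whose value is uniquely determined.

4

The 8 variables draw from only 8 values {1, 2, 3, 4, 5, 6, 8, 9}, so each is used; only a₃ can be 2, hence a₃ = 2.
The 7 still-open variables together cover exactly {1, 3, 4, 5, 6, 8, 9} — 7 values for 7 variables — and 3 appears only in a₂'s list, so a₂ = 3.
The 6 still-open variables together cover exactly {1, 4, 5, 6, 8, 9} — 6 values for 6 variables — and 4 appears only in a₁'s list, so a₁ = 4.
a₄ and a₇ share exactly the 2 values {1, 5}; by pigeonhole those values go to them, so strike 1, 5 from a₆, a₈.
a₆ has just one choice, so a₆ = 6. Remove 6 from a₈.
Determined: a₁=4, a₂=3, a₃=2, a₆=6. The other variables each still have more than one consistent value. That makes 4.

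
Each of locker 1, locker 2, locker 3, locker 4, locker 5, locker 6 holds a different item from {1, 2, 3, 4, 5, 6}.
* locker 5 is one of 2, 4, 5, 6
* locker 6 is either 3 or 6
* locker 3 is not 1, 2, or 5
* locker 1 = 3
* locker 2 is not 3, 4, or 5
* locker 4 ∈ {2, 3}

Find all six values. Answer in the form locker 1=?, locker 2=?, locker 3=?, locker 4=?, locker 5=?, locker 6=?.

locker 1's domain is down to {3}, so locker 1 = 3. So locker 3, locker 4, locker 6 can't be 3.
locker 4's domain is down to {2}, so locker 4 = 2. Remove 2 from locker 2, locker 5.
That leaves locker 6 = 6. Strike 6 from locker 2, locker 3, locker 5.
locker 2's domain is down to {1}, so locker 2 = 1.
That leaves locker 3 = 4. Eliminate 4 elsewhere: locker 5.
locker 5 has just one choice, so locker 5 = 5.

locker 1=3, locker 2=1, locker 3=4, locker 4=2, locker 5=5, locker 6=6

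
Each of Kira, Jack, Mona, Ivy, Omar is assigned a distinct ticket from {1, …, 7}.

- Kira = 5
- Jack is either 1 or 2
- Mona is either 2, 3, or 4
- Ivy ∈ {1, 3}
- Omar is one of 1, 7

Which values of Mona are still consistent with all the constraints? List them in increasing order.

Kira must be 5 (only option left).
No further eliminations apply; Mona can still be any of 2, 3, 4.

2, 3, 4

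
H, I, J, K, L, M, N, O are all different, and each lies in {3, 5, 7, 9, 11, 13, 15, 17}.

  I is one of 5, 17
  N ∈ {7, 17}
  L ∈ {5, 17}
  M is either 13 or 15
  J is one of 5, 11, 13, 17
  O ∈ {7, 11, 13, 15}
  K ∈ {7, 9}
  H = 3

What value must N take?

H must be 3 (only option left).
Among the 7 still-open variables, 9 fits only K (and all 7 values in {5, 7, 9, 11, 13, 15, 17} must be used), so K = 9.
I and L share exactly the 2 values {5, 17}; by pigeonhole those values go to them, so strike 5, 17 from J, N.
So N = 7.

7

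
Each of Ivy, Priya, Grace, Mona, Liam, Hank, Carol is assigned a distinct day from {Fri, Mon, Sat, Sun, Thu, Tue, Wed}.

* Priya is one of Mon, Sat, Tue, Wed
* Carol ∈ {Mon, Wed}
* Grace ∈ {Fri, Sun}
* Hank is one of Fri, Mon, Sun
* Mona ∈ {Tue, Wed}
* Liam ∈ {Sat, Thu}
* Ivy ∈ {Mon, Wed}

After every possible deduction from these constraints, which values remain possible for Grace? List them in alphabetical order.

Fri, Sun

Among the 7 variables, Thu fits only Liam (and all 7 values in {Fri, Mon, Sat, Sun, Thu, Tue, Wed} must be used), so Liam = Thu.
The 6 still-open variables together cover exactly {Fri, Mon, Sat, Sun, Tue, Wed} — 6 values for 6 variables — and Sat appears only in Priya's list, so Priya = Sat.
Among the 5 still-open variables, Tue fits only Mona (and all 5 values in {Fri, Mon, Sun, Tue, Wed} must be used), so Mona = Tue.
The 2 variables Ivy and Carol are confined to {Mon, Wed}, which locks those values in; drop them from Hank.
No further eliminations apply; Grace can still be any of Fri, Sun.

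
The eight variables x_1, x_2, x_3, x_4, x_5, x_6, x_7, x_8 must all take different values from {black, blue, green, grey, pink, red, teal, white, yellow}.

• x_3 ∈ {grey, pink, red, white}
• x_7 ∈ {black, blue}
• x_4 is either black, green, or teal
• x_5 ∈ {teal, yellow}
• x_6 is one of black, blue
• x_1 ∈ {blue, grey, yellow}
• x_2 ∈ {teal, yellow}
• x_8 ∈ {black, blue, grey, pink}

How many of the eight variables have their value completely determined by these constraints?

3

x_2 and x_5 between them cover only {teal, yellow} — a naked pair. Remove those values from x_1, x_4.
x_6 and x_7 between them cover only {black, blue} — a naked pair. Remove those values from x_1, x_4, x_8.
That leaves x_1 = grey. Strike grey from x_3, x_8.
x_4's domain is down to {green}, so x_4 = green.
x_8 must be pink (only option left). Strike pink from x_3.
Determined: x_1=grey, x_4=green, x_8=pink. The other variables each still have more than one consistent value. That makes 3.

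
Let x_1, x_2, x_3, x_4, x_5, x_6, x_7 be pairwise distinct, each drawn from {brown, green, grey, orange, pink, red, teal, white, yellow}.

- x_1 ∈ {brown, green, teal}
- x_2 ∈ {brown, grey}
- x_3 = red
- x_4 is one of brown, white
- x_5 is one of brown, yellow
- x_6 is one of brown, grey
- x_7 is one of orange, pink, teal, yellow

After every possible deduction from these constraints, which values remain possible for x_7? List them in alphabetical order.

x_3 must be red (only option left).
The 2 variables x_2 and x_6 are confined to {brown, grey}, which locks those values in; drop them from x_1, x_4, x_5.
x_4's domain is down to {white}, so x_4 = white.
x_5 has just one choice, so x_5 = yellow. Strike yellow from x_7.
No further eliminations apply; x_7 can still be any of orange, pink, teal.

orange, pink, teal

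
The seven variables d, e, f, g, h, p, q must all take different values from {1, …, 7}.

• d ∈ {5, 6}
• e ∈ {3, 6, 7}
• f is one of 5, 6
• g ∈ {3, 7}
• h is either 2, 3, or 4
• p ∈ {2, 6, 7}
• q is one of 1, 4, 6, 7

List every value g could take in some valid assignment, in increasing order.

Among the 7 variables, 1 fits only q (and all 7 values in {1, 2, 3, 4, 5, 6, 7} must be used), so q = 1.
Among the 6 still-open variables, 4 fits only h (and all 6 values in {2, 3, 4, 5, 6, 7} must be used), so h = 4.
The 5 still-open variables draw from only 5 values {2, 3, 5, 6, 7}, so each is used; only p can be 2, hence p = 2.
The 2 variables d and f are confined to {5, 6}, which locks those values in; drop them from e.
No further eliminations apply; g can still be any of 3, 7.

3, 7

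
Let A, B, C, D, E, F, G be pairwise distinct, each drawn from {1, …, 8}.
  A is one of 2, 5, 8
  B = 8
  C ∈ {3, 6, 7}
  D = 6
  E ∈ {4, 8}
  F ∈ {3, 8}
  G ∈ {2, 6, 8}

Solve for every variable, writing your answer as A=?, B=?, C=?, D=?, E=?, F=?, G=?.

A=5, B=8, C=7, D=6, E=4, F=3, G=2

B's domain is down to {8}, so B = 8. So A, E, F, G can't be 8.
D has just one choice, so D = 6. So C, G can't be 6.
E must be 4 (only option left).
F has just one choice, so F = 3. So C can't be 3.
That leaves G = 2. Remove 2 from A.
A has just one choice, so A = 5.
C must be 7 (only option left).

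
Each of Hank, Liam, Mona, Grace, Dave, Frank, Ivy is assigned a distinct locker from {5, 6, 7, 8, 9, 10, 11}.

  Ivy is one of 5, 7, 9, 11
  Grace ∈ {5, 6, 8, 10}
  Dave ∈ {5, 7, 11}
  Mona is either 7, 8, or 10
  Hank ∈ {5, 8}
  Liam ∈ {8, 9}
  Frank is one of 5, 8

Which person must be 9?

Liam

Among the 7 variables, 6 fits only Grace (and all 7 values in {5, 6, 7, 8, 9, 10, 11} must be used), so Grace = 6.
The 6 still-open variables together cover exactly {5, 7, 8, 9, 10, 11} — 6 values for 6 variables — and 10 appears only in Mona's list, so Mona = 10.
The 2 variables Hank and Frank are confined to {5, 8}, which locks those values in; drop them from Liam, Dave, Ivy.
So 9 goes to Liam.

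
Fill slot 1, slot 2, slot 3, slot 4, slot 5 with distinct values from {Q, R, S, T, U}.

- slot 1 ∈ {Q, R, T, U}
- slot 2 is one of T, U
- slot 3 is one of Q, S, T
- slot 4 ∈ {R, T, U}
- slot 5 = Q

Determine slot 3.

slot 5's domain is down to {Q}, so slot 5 = Q. So slot 1, slot 3 can't be Q.
Among the 4 still-open variables, S fits only slot 3 (and all 4 values in {R, S, T, U} must be used), so slot 3 = S.

S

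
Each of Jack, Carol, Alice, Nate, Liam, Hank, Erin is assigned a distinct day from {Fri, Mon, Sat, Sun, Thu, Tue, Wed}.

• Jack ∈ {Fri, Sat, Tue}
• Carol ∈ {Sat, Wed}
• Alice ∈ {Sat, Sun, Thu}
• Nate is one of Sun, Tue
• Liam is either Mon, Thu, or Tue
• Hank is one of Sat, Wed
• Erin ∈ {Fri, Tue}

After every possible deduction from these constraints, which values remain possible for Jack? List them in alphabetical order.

Fri, Tue

The 7 variables together cover exactly {Fri, Mon, Sat, Sun, Thu, Tue, Wed} — 7 values for 7 variables — and Mon appears only in Liam's list, so Liam = Mon.
Among the 6 still-open variables, Thu fits only Alice (and all 6 values in {Fri, Sat, Sun, Thu, Tue, Wed} must be used), so Alice = Thu.
The 5 still-open variables together cover exactly {Fri, Sat, Sun, Tue, Wed} — 5 values for 5 variables — and Sun appears only in Nate's list, so Nate = Sun.
Carol and Hank between them cover only {Sat, Wed} — a naked pair. Remove those values from Jack.
No further eliminations apply; Jack can still be any of Fri, Tue.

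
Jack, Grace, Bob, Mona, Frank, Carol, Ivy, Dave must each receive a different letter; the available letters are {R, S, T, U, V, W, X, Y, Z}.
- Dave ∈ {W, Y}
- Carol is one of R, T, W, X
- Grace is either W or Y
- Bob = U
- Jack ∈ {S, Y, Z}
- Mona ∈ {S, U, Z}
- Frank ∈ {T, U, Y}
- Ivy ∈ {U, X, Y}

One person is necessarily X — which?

Bob has just one choice, so Bob = U. Remove U from Mona, Frank, Ivy.
Among the 7 still-open variables, R fits only Carol (and all 7 values in {R, S, T, W, X, Y, Z} must be used), so Carol = R.
The 6 still-open variables draw from only 6 values {S, T, W, X, Y, Z}, so each is used; only Frank can be T, hence Frank = T.
Among the 5 still-open variables, X fits only Ivy (and all 5 values in {S, W, X, Y, Z} must be used), so Ivy = X.

Ivy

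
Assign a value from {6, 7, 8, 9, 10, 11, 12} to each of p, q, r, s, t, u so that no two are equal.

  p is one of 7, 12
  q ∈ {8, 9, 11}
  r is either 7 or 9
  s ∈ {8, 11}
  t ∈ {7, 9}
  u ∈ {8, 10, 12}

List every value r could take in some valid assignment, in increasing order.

The 6 variables together cover exactly {7, 8, 9, 10, 11, 12} — 6 values for 6 variables — and 10 appears only in u's list, so u = 10.
The 5 still-open variables draw from only 5 values {7, 8, 9, 11, 12}, so each is used; only p can be 12, hence p = 12.
r and t between them cover only {7, 9} — a naked pair. Remove those values from q.
No further eliminations apply; r can still be any of 7, 9.

7, 9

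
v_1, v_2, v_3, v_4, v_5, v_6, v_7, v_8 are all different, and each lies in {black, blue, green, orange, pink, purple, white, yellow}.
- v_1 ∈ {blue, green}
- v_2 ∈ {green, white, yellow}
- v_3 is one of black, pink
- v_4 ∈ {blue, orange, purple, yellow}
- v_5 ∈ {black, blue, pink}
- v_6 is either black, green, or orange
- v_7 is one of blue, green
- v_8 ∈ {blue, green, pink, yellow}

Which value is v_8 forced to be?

The 8 variables draw from only 8 values {black, blue, green, orange, pink, purple, white, yellow}, so each is used; only v_4 can be purple, hence v_4 = purple.
Among the 7 still-open variables, orange fits only v_6 (and all 7 values in {black, blue, green, orange, pink, white, yellow} must be used), so v_6 = orange.
The 6 still-open variables draw from only 6 values {black, blue, green, pink, white, yellow}, so each is used; only v_2 can be white, hence v_2 = white.
The 5 still-open variables together cover exactly {black, blue, green, pink, yellow} — 5 values for 5 variables — and yellow appears only in v_8's list, so v_8 = yellow.

yellow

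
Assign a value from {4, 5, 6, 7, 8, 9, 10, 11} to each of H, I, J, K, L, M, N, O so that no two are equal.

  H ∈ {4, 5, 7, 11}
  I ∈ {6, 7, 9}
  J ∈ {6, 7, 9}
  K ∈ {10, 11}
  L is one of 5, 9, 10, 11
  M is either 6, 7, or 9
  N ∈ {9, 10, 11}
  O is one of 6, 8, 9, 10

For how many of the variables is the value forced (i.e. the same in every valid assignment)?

3

The 8 variables draw from only 8 values {4, 5, 6, 7, 8, 9, 10, 11}, so each is used; only H can be 4, hence H = 4.
The 7 still-open variables together cover exactly {5, 6, 7, 8, 9, 10, 11} — 7 values for 7 variables — and 5 appears only in L's list, so L = 5.
The 6 still-open variables together cover exactly {6, 7, 8, 9, 10, 11} — 6 values for 6 variables — and 8 appears only in O's list, so O = 8.
The 3 variables I, J, M are confined to {6, 7, 9}, which locks those values in; drop them from N.
Determined: H=4, L=5, O=8. The other variables each still have more than one consistent value. That makes 3.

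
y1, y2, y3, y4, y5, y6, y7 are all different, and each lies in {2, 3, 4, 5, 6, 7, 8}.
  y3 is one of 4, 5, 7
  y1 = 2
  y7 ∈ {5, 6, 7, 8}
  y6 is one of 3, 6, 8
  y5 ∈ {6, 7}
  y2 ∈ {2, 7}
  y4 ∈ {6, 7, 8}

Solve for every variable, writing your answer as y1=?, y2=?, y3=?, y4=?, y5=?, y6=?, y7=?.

y1 must be 2 (only option left). Remove 2 from y2.
y2's domain is down to {7}, so y2 = 7. Remove 7 from y3, y4, y5, y7.
That leaves y5 = 6. Remove 6 from y4, y6, y7.
y4 must be 8 (only option left). Strike 8 from y6, y7.
y6 must be 3 (only option left).
y7 must be 5 (only option left). Eliminate 5 elsewhere: y3.
That leaves y3 = 4.

y1=2, y2=7, y3=4, y4=8, y5=6, y6=3, y7=5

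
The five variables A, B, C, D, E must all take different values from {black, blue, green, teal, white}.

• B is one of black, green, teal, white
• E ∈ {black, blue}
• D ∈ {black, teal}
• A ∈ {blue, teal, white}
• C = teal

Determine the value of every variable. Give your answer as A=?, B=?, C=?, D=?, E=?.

A=white, B=green, C=teal, D=black, E=blue

C has just one choice, so C = teal. Strike teal from A, B, D.
D must be black (only option left). Remove black from B, E.
E must be blue (only option left). Remove blue from A.
That leaves A = white. Strike white from B.
B must be green (only option left).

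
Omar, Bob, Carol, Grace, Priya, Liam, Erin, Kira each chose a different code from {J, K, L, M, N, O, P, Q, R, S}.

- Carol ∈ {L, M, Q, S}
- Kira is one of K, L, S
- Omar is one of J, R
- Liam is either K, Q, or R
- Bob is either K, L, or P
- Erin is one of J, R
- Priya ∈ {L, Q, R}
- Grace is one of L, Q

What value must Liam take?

K

The 8 variables draw from only 8 values {J, K, L, M, P, Q, R, S}, so each is used; only Carol can be M, hence Carol = M.
The 7 still-open variables draw from only 7 values {J, K, L, P, Q, R, S}, so each is used; only Bob can be P, hence Bob = P.
The 6 still-open variables draw from only 6 values {J, K, L, Q, R, S}, so each is used; only Kira can be S, hence Kira = S.
The 5 still-open variables draw from only 5 values {J, K, L, Q, R}, so each is used; only Liam can be K, hence Liam = K.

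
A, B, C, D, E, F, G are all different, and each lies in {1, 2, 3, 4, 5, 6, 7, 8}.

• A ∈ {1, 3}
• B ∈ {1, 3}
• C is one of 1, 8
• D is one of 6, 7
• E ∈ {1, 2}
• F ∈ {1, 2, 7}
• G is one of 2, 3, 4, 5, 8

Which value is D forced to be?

The 2 variables A and B are confined to {1, 3}, which locks those values in; drop them from C, E, F, G.
C's domain is down to {8}, so C = 8. So G can't be 8.
That leaves E = 2. So F, G can't be 2.
F's domain is down to {7}, so F = 7. Eliminate 7 elsewhere: D.
So D = 6.

6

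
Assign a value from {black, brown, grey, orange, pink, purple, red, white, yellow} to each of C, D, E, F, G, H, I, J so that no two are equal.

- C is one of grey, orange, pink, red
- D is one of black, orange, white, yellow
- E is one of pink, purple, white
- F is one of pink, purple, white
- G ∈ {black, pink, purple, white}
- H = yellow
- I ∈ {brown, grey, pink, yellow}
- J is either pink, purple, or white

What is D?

orange

H's domain is down to {yellow}, so H = yellow. Remove yellow from D, I.
E, F, J between them cover only {pink, purple, white} — a naked triple. Remove those values from C, D, G, I.
G's domain is down to {black}, so G = black. Strike black from D.
So D = orange.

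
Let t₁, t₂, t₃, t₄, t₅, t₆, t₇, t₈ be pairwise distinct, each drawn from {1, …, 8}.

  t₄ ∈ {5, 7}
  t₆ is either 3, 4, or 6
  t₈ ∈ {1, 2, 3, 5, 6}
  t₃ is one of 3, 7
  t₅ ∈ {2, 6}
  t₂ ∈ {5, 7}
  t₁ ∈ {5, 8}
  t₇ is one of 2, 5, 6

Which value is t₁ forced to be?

The 8 variables together cover exactly {1, 2, 3, 4, 5, 6, 7, 8} — 8 values for 8 variables — and 1 appears only in t₈'s list, so t₈ = 1.
Among the 7 still-open variables, 4 fits only t₆ (and all 7 values in {2, 3, 4, 5, 6, 7, 8} must be used), so t₆ = 4.
Among the 6 still-open variables, 3 fits only t₃ (and all 6 values in {2, 3, 5, 6, 7, 8} must be used), so t₃ = 3.
The 5 still-open variables draw from only 5 values {2, 5, 6, 7, 8}, so each is used; only t₁ can be 8, hence t₁ = 8.

8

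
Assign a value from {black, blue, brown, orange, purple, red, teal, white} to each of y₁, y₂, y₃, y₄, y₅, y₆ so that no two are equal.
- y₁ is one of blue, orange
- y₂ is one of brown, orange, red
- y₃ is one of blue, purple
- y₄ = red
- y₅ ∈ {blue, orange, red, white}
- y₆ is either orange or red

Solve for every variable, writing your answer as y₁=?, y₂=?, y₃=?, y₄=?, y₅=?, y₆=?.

y₁=blue, y₂=brown, y₃=purple, y₄=red, y₅=white, y₆=orange

y₄ has just one choice, so y₄ = red. Strike red from y₂, y₅, y₆.
y₆ must be orange (only option left). So y₁, y₂, y₅ can't be orange.
y₁ must be blue (only option left). Strike blue from y₃, y₅.
y₂ has just one choice, so y₂ = brown.
That leaves y₃ = purple.
y₅ must be white (only option left).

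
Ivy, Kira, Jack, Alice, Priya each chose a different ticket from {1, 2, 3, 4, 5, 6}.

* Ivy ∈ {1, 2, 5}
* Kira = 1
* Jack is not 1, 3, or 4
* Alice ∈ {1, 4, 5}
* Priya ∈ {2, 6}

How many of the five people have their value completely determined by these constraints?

Kira must be 1 (only option left). Eliminate 1 elsewhere: Ivy, Alice.
The 4 still-open variables draw from only 4 values {2, 4, 5, 6}, so each is used; only Alice can be 4, hence Alice = 4.
Determined: Kira=1, Alice=4. The other people each still have more than one consistent value. That makes 2.

2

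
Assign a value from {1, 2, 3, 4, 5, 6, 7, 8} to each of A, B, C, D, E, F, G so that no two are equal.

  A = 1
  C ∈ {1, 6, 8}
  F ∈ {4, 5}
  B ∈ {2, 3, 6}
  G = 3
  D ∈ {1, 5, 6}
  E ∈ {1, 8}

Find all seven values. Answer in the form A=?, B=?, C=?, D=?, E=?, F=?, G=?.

A=1, B=2, C=6, D=5, E=8, F=4, G=3

A's domain is down to {1}, so A = 1. So C, D, E can't be 1.
E's domain is down to {8}, so E = 8. Remove 8 from C.
G must be 3 (only option left). So B can't be 3.
C's domain is down to {6}, so C = 6. Strike 6 from B, D.
D must be 5 (only option left). Eliminate 5 elsewhere: F.
F's domain is down to {4}, so F = 4.
B has just one choice, so B = 2.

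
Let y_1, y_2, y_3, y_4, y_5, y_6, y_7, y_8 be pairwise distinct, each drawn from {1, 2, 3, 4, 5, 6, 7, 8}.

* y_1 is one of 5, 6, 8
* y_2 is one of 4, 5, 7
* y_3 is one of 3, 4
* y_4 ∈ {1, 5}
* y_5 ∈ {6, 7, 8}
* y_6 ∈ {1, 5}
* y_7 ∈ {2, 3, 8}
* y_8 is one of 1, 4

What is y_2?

Among the 8 variables, 2 fits only y_7 (and all 8 values in {1, 2, 3, 4, 5, 6, 7, 8} must be used), so y_7 = 2.
The 7 still-open variables draw from only 7 values {1, 3, 4, 5, 6, 7, 8}, so each is used; only y_3 can be 3, hence y_3 = 3.
y_4 and y_6 between them cover only {1, 5} — a naked pair. Remove those values from y_1, y_2, y_8.
y_8 has just one choice, so y_8 = 4. Eliminate 4 elsewhere: y_2.
So y_2 = 7.

7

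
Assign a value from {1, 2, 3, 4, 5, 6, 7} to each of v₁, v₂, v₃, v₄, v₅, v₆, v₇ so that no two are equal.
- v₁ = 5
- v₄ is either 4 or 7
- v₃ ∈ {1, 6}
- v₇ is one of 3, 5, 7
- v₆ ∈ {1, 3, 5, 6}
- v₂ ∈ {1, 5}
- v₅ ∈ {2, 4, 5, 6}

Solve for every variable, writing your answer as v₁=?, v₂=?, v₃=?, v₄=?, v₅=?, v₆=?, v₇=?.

v₁=5, v₂=1, v₃=6, v₄=4, v₅=2, v₆=3, v₇=7

v₁'s domain is down to {5}, so v₁ = 5. Remove 5 from v₂, v₅, v₆, v₇.
v₂'s domain is down to {1}, so v₂ = 1. Strike 1 from v₃, v₆.
That leaves v₃ = 6. Strike 6 from v₅, v₆.
v₆'s domain is down to {3}, so v₆ = 3. Eliminate 3 elsewhere: v₇.
v₇'s domain is down to {7}, so v₇ = 7. Remove 7 from v₄.
v₄'s domain is down to {4}, so v₄ = 4. Eliminate 4 elsewhere: v₅.
v₅ must be 2 (only option left).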